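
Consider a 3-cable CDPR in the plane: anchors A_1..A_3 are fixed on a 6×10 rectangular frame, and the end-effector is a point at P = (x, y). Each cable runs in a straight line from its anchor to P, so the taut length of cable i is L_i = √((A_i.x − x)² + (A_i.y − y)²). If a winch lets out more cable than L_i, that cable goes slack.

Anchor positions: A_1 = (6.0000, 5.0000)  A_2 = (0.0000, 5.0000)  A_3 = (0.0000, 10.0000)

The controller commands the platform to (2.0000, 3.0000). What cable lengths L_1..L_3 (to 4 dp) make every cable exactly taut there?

cable 1: Δx=4.0000, Δy=2.0000; L_1 = √(Δx²+Δy²) = 4.4721
cable 2: Δx=-2.0000, Δy=2.0000; L_2 = √(Δx²+Δy²) = 2.8284
cable 3: Δx=-2.0000, Δy=7.0000; L_3 = √(Δx²+Δy²) = 7.2801

(4.4721, 2.8284, 7.2801)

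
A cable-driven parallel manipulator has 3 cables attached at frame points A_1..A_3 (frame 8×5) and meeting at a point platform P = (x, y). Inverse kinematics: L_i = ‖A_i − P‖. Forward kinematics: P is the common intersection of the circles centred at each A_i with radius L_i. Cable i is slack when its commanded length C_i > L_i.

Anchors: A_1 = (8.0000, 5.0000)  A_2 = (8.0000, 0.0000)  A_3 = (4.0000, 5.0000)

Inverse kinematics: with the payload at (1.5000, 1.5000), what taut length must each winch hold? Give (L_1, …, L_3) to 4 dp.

cable 1: Δx=6.5000, Δy=3.5000; L_1 = √(Δx²+Δy²) = 7.3824
cable 2: Δx=6.5000, Δy=-1.5000; L_2 = √(Δx²+Δy²) = 6.6708
cable 3: Δx=2.5000, Δy=3.5000; L_3 = √(Δx²+Δy²) = 4.3012

(7.3824, 6.6708, 4.3012)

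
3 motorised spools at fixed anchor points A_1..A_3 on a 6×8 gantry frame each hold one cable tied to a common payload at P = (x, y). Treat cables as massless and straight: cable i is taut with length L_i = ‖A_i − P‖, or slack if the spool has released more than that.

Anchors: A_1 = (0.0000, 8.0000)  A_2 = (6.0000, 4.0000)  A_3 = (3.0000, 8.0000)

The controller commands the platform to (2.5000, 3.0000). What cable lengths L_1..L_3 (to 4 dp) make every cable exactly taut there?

(5.5902, 3.6401, 5.0249)

L_1 = √((0.0000−2.5000)² + (8.0000−3.0000)²) = 5.5902
L_2 = √((6.0000−2.5000)² + (4.0000−3.0000)²) = 3.6401
L_3 = √((3.0000−2.5000)² + (8.0000−3.0000)²) = 5.0249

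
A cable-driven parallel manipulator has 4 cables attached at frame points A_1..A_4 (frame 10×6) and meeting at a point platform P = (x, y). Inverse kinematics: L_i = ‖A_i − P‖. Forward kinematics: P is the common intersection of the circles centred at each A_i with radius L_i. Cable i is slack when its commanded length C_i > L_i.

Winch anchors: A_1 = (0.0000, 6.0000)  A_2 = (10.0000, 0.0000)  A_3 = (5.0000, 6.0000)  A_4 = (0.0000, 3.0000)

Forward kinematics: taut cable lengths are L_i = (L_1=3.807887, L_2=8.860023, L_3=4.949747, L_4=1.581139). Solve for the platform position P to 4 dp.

(1.5000, 2.5000)

expand ‖A_i−P‖²=L_i² and subtract eq 1 (k_i ≔ ‖A_i‖²−L_i²)
k_1 = 0.0000+36.0000−14.5000 = 21.5000
eq1−eq2 → [-20.0000  12.0000]·P = 0.0000
eq1−eq3 → [-10.0000  0.0000]·P = -15.0000
eq1−eq4 → [0.0000  6.0000]·P = 15.0000
2×2 solve → P = (1.5000, 2.5000)
check cable 4: ‖A_4−P‖² = 2.5000 ≈ L_4² = 2.5000 ✓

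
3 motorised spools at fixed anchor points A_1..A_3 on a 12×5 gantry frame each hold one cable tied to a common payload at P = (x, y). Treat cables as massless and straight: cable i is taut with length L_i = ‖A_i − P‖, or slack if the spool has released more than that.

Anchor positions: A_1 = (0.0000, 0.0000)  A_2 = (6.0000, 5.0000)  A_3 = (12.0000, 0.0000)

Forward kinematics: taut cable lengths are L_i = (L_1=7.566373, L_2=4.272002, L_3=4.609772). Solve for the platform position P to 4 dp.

(7.5000, 1.0000)

expand ‖A_i−P‖²=L_i² and subtract eq 1 (q_i ≔ ‖A_i‖²−L_i²)
q_1 = 0.0000+0.0000−57.2500 = -57.2500
eq1−eq2 → [-12.0000  -10.0000]·P = -100.0000
eq1−eq3 → [-24.0000  0.0000]·P = -180.0000
2×2 solve → P = (7.5000, 1.0000)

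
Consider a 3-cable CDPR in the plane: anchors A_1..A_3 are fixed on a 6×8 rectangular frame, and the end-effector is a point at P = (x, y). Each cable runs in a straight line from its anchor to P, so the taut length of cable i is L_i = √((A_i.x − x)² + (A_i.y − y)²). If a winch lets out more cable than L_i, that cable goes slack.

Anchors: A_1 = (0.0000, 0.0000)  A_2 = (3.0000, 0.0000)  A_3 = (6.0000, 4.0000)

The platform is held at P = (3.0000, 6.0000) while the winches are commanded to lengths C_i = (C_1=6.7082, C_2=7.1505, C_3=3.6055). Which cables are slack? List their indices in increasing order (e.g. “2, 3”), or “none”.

2

i=1: geometric 6.7082 vs commanded 6.7082 ⇒ taut
i=2: geometric 6.0000 vs commanded 7.1505 ⇒ slack
i=3: geometric 3.6056 vs commanded 3.6055 ⇒ taut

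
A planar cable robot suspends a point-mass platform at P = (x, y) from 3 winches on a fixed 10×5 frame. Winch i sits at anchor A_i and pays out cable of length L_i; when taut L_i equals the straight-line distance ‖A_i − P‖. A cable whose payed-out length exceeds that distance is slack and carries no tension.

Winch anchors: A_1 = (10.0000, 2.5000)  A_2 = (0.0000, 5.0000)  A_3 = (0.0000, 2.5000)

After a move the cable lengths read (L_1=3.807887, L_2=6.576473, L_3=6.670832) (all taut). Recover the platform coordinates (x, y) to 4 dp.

(6.5000, 4.0000)

expand ‖A_i−P‖²=L_i² and subtract eq 1 (c_i ≔ ‖A_i‖²−L_i²)
c_1 = 100.0000+6.2500−14.5000 = 91.7500
eq1−eq2 → [20.0000  -5.0000]·P = 110.0000
eq1−eq3 → [20.0000  0.0000]·P = 130.0000
2×2 solve → P = (6.5000, 4.0000)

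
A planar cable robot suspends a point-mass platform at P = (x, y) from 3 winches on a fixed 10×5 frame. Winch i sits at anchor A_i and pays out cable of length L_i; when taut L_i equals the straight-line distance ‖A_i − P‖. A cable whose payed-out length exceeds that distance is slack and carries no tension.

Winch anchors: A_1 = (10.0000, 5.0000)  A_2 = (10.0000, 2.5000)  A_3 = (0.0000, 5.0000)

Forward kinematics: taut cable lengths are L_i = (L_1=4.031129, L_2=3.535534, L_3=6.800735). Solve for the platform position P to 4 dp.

expand ‖A_i−P‖²=L_i² and subtract eq 1 (q_i ≔ ‖A_i‖²−L_i²)
q_1 = 100.0000+25.0000−16.2500 = 108.7500
eq1−eq2 → [0.0000  5.0000]·P = 15.0000
eq1−eq3 → [20.0000  0.0000]·P = 130.0000
2×2 solve → P = (6.5000, 3.0000)

(6.5000, 3.0000)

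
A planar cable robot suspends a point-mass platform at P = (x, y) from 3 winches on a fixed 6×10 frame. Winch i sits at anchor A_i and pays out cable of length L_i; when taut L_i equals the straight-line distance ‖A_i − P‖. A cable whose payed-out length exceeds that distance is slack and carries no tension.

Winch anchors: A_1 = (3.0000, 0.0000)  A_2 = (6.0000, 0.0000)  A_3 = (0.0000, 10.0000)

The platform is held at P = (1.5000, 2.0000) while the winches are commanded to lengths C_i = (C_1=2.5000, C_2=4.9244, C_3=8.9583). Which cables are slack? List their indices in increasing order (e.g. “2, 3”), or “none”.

i=1: geometric 2.5000 vs commanded 2.5000 ⇒ taut
i=2: geometric 4.9244 vs commanded 4.9244 ⇒ taut
i=3: geometric 8.1394 vs commanded 8.9583 ⇒ slack

3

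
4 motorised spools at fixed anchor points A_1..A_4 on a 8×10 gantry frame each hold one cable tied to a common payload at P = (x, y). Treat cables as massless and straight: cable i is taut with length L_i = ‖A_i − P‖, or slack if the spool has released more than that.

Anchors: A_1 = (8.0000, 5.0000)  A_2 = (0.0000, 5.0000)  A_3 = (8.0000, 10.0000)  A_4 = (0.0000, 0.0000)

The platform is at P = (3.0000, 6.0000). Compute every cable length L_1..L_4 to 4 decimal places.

L_1: Δ = A_1−P = (5.0000, -1.0000) → ‖Δ‖ = √26.0000 = 5.0990
L_2: Δ = A_2−P = (-3.0000, -1.0000) → ‖Δ‖ = √10.0000 = 3.1623
L_3: Δ = A_3−P = (5.0000, 4.0000) → ‖Δ‖ = √41.0000 = 6.4031
L_4: Δ = A_4−P = (-3.0000, -6.0000) → ‖Δ‖ = √45.0000 = 6.7082

(5.0990, 3.1623, 6.4031, 6.7082)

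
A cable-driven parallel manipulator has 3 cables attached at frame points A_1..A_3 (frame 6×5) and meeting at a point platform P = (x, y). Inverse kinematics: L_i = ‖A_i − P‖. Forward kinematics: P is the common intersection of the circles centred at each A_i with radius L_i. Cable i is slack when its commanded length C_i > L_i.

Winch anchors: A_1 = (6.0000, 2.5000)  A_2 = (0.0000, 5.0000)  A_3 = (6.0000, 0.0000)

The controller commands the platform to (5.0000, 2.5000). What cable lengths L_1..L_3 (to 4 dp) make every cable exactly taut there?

(1.0000, 5.5902, 2.6926)

L_1: Δ = A_1−P = (1.0000, 0.0000) → ‖Δ‖ = √1.0000 = 1.0000
L_2: Δ = A_2−P = (-5.0000, 2.5000) → ‖Δ‖ = √31.2500 = 5.5902
L_3: Δ = A_3−P = (1.0000, -2.5000) → ‖Δ‖ = √7.2500 = 2.6926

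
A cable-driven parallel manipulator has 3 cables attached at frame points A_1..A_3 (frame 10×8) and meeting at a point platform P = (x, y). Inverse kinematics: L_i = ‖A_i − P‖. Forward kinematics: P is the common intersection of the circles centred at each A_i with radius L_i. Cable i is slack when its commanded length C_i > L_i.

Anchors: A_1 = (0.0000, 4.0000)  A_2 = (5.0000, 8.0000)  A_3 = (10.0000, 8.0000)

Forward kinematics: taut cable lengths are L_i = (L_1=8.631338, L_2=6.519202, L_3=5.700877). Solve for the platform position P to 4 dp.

each cable: (A_i−P)·(A_i−P) = L_i²; let c_i = ‖A_i‖²−L_i²
c_1 = 0.0000+16.0000−74.5000 = -58.5000
row 1: -10.0000x − 8.0000y = -105.0000  (c_2=46.5000)
row 2: -20.0000x − 8.0000y = -190.0000  (c_3=131.5000)
Cramer on rows 1–2 → x = 8.5000, y = 2.5000

(8.5000, 2.5000)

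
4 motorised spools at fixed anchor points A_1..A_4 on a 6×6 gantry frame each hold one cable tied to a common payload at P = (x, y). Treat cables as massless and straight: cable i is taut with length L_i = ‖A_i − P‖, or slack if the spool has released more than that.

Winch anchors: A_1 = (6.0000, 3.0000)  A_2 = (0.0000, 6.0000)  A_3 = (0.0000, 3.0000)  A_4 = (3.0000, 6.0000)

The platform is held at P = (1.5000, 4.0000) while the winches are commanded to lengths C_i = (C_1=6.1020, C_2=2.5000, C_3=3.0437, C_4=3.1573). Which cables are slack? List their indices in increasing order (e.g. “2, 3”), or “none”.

cable 1: L_1 = ‖A_1−P‖ = 4.6098;  C_1 = 6.1020 → slack
cable 2: L_2 = ‖A_2−P‖ = 2.5000;  C_2 = 2.5000 → taut
cable 3: L_3 = ‖A_3−P‖ = 1.8028;  C_3 = 3.0437 → slack
cable 4: L_4 = ‖A_4−P‖ = 2.5000;  C_4 = 3.1573 → slack

1, 3, 4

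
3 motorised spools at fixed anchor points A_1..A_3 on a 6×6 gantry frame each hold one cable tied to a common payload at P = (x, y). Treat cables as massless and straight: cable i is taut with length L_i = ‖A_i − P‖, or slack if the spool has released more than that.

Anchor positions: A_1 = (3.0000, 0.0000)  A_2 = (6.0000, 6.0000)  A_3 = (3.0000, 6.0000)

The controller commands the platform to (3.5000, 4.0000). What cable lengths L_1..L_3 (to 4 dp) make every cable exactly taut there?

(4.0311, 3.2016, 2.0616)

cable 1: Δx=-0.5000, Δy=-4.0000; L_1 = √(Δx²+Δy²) = 4.0311
cable 2: Δx=2.5000, Δy=2.0000; L_2 = √(Δx²+Δy²) = 3.2016
cable 3: Δx=-0.5000, Δy=2.0000; L_3 = √(Δx²+Δy²) = 2.0616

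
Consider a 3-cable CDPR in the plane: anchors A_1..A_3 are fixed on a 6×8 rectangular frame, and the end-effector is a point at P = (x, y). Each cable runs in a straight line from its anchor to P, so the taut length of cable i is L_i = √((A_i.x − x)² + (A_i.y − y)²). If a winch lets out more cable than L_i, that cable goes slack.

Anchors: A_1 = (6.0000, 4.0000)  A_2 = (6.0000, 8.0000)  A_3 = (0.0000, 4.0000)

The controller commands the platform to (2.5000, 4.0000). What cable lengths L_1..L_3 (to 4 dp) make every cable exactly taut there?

(3.5000, 5.3151, 2.5000)

cable 1: Δx=3.5000, Δy=0.0000; L_1 = √(Δx²+Δy²) = 3.5000
cable 2: Δx=3.5000, Δy=4.0000; L_2 = √(Δx²+Δy²) = 5.3151
cable 3: Δx=-2.5000, Δy=0.0000; L_3 = √(Δx²+Δy²) = 2.5000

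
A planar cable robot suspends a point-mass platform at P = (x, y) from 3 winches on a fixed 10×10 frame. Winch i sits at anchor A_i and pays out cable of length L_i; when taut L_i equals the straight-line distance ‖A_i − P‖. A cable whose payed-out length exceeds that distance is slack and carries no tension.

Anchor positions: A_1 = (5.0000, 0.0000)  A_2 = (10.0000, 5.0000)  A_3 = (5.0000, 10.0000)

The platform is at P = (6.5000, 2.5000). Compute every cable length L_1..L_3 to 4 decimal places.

cable 1: Δx=-1.5000, Δy=-2.5000; L_1 = √(Δx²+Δy²) = 2.9155
cable 2: Δx=3.5000, Δy=2.5000; L_2 = √(Δx²+Δy²) = 4.3012
cable 3: Δx=-1.5000, Δy=7.5000; L_3 = √(Δx²+Δy²) = 7.6485

(2.9155, 4.3012, 7.6485)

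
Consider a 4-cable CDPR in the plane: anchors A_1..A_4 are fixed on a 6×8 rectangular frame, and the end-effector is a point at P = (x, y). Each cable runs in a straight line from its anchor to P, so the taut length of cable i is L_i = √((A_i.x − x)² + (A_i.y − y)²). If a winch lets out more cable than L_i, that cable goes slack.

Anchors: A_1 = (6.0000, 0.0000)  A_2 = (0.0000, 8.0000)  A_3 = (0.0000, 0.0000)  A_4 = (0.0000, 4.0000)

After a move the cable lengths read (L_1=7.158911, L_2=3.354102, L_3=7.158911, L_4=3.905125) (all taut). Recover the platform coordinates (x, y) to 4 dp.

each cable: (A_i−P)·(A_i−P) = L_i²; let q_i = ‖A_i‖²−L_i²
q_1 = 36.0000+0.0000−51.2500 = -15.2500
row 1: 12.0000x − 16.0000y = -68.0000  (q_2=52.7500)
row 2: 12.0000x + 0.0000y = 36.0000  (q_3=-51.2500)
row 3: 12.0000x − 8.0000y = -16.0000  (q_4=0.7500)
Cramer on rows 1–2 → x = 3.0000, y = 6.5000
check cable 4: ‖A_4−P‖² = 15.2500 ≈ L_4² = 15.2500 ✓

(3.0000, 6.5000)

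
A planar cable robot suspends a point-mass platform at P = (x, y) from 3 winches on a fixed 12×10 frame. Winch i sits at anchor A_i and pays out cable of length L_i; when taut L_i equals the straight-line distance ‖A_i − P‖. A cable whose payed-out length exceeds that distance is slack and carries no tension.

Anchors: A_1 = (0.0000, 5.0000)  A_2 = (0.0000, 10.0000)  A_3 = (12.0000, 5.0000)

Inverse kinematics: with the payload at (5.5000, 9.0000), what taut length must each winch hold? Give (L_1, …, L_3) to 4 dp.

L_1: Δ = A_1−P = (-5.5000, -4.0000) → ‖Δ‖ = √46.2500 = 6.8007
L_2: Δ = A_2−P = (-5.5000, 1.0000) → ‖Δ‖ = √31.2500 = 5.5902
L_3: Δ = A_3−P = (6.5000, -4.0000) → ‖Δ‖ = √58.2500 = 7.6322

(6.8007, 5.5902, 7.6322)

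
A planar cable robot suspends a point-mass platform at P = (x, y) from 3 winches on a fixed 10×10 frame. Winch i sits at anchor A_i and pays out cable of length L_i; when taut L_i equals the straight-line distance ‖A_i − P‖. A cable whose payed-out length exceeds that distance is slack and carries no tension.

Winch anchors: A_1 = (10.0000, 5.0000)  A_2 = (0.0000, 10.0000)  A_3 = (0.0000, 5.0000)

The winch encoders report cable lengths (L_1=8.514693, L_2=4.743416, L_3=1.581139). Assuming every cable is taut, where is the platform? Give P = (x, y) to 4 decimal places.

circle eqns → linear via eq_j − eq_1; set k_j = A_j·A_j − L_j²
k_1 = 100.0000+25.0000−72.5000 = 52.5000
20.0000·x − 10.0000·y = k_1−k_2 = -25.0000
20.0000·x + 0.0000·y = k_1−k_3 = 30.0000
solve first two rows → x=1.5000, y=5.5000

(1.5000, 5.5000)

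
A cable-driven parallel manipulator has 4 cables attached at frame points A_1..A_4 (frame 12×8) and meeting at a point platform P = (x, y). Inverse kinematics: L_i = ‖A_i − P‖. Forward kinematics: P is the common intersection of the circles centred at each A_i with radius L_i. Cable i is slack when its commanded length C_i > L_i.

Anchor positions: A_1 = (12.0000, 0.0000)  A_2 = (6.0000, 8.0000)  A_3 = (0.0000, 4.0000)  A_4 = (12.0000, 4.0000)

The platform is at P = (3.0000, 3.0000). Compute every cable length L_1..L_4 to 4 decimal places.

cable 1: Δx=9.0000, Δy=-3.0000; L_1 = √(Δx²+Δy²) = 9.4868
cable 2: Δx=3.0000, Δy=5.0000; L_2 = √(Δx²+Δy²) = 5.8310
cable 3: Δx=-3.0000, Δy=1.0000; L_3 = √(Δx²+Δy²) = 3.1623
cable 4: Δx=9.0000, Δy=1.0000; L_4 = √(Δx²+Δy²) = 9.0554

(9.4868, 5.8310, 3.1623, 9.0554)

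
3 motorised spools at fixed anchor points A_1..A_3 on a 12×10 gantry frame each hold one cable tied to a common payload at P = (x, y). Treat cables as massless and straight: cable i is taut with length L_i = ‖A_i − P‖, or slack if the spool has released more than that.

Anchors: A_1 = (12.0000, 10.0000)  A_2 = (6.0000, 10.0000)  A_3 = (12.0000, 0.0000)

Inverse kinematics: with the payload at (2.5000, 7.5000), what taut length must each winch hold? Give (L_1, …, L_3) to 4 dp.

cable 1: Δx=9.5000, Δy=2.5000; L_1 = √(Δx²+Δy²) = 9.8234
cable 2: Δx=3.5000, Δy=2.5000; L_2 = √(Δx²+Δy²) = 4.3012
cable 3: Δx=9.5000, Δy=-7.5000; L_3 = √(Δx²+Δy²) = 12.1037

(9.8234, 4.3012, 12.1037)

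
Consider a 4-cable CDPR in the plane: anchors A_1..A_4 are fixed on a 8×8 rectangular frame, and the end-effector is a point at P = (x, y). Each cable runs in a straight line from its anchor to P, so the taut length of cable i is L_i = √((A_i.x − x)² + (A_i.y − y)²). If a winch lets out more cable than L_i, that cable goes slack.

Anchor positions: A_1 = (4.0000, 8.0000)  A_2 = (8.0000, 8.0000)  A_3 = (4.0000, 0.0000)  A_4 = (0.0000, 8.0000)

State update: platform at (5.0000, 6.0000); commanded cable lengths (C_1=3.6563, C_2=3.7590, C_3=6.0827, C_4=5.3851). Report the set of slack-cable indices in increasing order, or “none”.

1, 2

cable 1: √((-1.0000)²+(2.0000)²)=2.2361, C_1=3.6563: slack
cable 2: √((3.0000)²+(2.0000)²)=3.6056, C_2=3.7590: slack
cable 3: √((-1.0000)²+(-6.0000)²)=6.0828, C_3=6.0827: taut
cable 4: √((-5.0000)²+(2.0000)²)=5.3852, C_4=5.3851: taut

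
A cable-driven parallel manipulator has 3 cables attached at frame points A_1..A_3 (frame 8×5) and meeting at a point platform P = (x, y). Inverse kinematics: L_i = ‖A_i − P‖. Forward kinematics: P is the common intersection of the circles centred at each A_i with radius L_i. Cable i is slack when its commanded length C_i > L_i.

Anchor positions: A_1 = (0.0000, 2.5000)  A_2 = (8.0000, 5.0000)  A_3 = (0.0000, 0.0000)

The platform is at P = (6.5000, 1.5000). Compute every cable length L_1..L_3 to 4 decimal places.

L_1: Δ = A_1−P = (-6.5000, 1.0000) → ‖Δ‖ = √43.2500 = 6.5765
L_2: Δ = A_2−P = (1.5000, 3.5000) → ‖Δ‖ = √14.5000 = 3.8079
L_3: Δ = A_3−P = (-6.5000, -1.5000) → ‖Δ‖ = √44.5000 = 6.6708

(6.5765, 3.8079, 6.6708)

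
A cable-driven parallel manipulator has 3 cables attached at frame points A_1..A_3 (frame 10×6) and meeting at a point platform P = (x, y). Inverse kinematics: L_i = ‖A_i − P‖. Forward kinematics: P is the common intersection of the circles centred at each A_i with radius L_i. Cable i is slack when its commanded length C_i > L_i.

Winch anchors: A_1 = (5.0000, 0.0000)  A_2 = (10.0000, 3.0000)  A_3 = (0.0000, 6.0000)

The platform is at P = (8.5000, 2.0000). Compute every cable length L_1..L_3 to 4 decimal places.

L_1 = √((5.0000−8.5000)² + (0.0000−2.0000)²) = 4.0311
L_2 = √((10.0000−8.5000)² + (3.0000−2.0000)²) = 1.8028
L_3 = √((0.0000−8.5000)² + (6.0000−2.0000)²) = 9.3941

(4.0311, 1.8028, 9.3941)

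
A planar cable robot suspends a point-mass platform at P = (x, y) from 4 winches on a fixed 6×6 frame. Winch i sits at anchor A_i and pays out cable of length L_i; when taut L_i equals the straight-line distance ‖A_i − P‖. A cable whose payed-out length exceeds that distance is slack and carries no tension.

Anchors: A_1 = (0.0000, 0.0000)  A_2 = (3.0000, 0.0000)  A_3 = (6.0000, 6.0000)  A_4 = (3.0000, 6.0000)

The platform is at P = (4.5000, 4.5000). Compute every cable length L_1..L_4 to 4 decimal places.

(6.3640, 4.7434, 2.1213, 2.1213)

cable 1: Δx=-4.5000, Δy=-4.5000; L_1 = √(Δx²+Δy²) = 6.3640
cable 2: Δx=-1.5000, Δy=-4.5000; L_2 = √(Δx²+Δy²) = 4.7434
cable 3: Δx=1.5000, Δy=1.5000; L_3 = √(Δx²+Δy²) = 2.1213
cable 4: Δx=-1.5000, Δy=1.5000; L_4 = √(Δx²+Δy²) = 2.1213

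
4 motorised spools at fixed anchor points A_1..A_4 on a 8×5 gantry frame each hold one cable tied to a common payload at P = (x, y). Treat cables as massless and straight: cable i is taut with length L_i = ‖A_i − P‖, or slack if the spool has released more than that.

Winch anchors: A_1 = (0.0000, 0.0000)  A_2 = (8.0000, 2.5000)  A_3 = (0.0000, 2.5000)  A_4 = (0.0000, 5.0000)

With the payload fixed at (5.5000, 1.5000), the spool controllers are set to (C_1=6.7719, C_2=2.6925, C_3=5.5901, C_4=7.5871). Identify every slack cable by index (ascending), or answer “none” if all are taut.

1, 4

cable 1: L_1 = ‖A_1−P‖ = 5.7009;  C_1 = 6.7719 → slack
cable 2: L_2 = ‖A_2−P‖ = 2.6926;  C_2 = 2.6925 → taut
cable 3: L_3 = ‖A_3−P‖ = 5.5902;  C_3 = 5.5901 → taut
cable 4: L_4 = ‖A_4−P‖ = 6.5192;  C_4 = 7.5871 → slack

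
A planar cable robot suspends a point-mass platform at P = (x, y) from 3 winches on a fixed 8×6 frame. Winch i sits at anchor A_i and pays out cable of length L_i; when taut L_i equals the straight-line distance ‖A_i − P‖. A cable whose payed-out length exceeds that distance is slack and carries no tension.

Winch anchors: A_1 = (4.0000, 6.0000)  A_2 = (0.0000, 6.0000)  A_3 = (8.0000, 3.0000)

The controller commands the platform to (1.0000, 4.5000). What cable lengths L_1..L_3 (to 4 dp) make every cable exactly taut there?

cable 1: Δx=3.0000, Δy=1.5000; L_1 = √(Δx²+Δy²) = 3.3541
cable 2: Δx=-1.0000, Δy=1.5000; L_2 = √(Δx²+Δy²) = 1.8028
cable 3: Δx=7.0000, Δy=-1.5000; L_3 = √(Δx²+Δy²) = 7.1589

(3.3541, 1.8028, 7.1589)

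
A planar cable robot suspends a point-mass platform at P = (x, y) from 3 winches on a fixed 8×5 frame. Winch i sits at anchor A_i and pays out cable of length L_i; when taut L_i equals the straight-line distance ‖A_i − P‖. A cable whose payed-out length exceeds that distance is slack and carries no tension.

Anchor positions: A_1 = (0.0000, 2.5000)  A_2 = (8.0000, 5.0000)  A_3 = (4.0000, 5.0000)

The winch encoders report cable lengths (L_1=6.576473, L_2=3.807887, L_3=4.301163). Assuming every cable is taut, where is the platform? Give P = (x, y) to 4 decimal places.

circle eqns → linear via eq_j − eq_1; set c_j = A_j·A_j − L_j²
c_1 = 0.0000+6.2500−43.2500 = -37.0000
-16.0000·x − 5.0000·y = c_1−c_2 = -111.5000
-8.0000·x − 5.0000·y = c_1−c_3 = -59.5000
solve first two rows → x=6.5000, y=1.5000

(6.5000, 1.5000)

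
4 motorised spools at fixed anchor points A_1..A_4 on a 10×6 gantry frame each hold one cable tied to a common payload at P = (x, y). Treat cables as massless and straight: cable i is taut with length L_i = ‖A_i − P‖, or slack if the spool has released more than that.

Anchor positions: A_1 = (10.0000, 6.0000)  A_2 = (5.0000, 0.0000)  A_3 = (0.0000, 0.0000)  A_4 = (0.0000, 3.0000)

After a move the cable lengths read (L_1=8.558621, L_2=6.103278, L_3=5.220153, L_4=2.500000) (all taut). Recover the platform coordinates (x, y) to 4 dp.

(1.5000, 5.0000)

expand ‖A_i−P‖²=L_i² and subtract eq 1 (c_i ≔ ‖A_i‖²−L_i²)
c_1 = 100.0000+36.0000−73.2500 = 62.7500
eq1−eq2 → [10.0000  12.0000]·P = 75.0000
eq1−eq3 → [20.0000  12.0000]·P = 90.0000
eq1−eq4 → [20.0000  6.0000]·P = 60.0000
2×2 solve → P = (1.5000, 5.0000)
check cable 4: ‖A_4−P‖² = 6.2500 ≈ L_4² = 6.2500 ✓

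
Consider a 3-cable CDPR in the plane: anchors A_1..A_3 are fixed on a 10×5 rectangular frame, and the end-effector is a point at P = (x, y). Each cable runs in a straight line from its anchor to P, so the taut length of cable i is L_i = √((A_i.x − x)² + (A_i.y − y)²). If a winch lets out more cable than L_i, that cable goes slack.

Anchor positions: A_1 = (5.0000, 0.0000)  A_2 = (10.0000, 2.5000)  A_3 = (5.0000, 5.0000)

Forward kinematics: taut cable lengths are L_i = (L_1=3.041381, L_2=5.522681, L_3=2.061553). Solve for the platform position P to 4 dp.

circle eqns → linear via eq_j − eq_1; set k_j = A_j·A_j − L_j²
k_1 = 25.0000+0.0000−9.2500 = 15.7500
-10.0000·x − 5.0000·y = k_1−k_2 = -60.0000
0.0000·x − 10.0000·y = k_1−k_3 = -30.0000
solve first two rows → x=4.5000, y=3.0000

(4.5000, 3.0000)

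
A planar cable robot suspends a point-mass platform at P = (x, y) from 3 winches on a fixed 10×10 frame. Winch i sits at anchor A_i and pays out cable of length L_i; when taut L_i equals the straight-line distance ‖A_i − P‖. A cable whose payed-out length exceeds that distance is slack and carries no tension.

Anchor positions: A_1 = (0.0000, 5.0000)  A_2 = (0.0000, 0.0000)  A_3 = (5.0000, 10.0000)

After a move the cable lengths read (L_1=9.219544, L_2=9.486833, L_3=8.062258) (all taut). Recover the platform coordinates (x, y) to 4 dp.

expand ‖A_i−P‖²=L_i² and subtract eq 1 (k_i ≔ ‖A_i‖²−L_i²)
k_1 = 0.0000+25.0000−85.0000 = -60.0000
eq1−eq2 → [0.0000  10.0000]·P = 30.0000
eq1−eq3 → [-10.0000  -10.0000]·P = -120.0000
2×2 solve → P = (9.0000, 3.0000)

(9.0000, 3.0000)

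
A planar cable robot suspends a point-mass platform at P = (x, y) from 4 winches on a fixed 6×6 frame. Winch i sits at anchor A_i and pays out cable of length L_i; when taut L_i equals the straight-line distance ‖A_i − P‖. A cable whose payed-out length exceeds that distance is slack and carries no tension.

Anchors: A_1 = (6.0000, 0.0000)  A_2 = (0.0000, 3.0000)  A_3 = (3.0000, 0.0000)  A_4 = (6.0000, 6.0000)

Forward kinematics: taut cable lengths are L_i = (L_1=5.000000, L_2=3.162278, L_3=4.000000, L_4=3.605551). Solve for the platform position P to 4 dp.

(3.0000, 4.0000)

each cable: (A_i−P)·(A_i−P) = L_i²; let c_i = ‖A_i‖²−L_i²
c_1 = 36.0000+0.0000−25.0000 = 11.0000
row 1: 12.0000x − 6.0000y = 12.0000  (c_2=-1.0000)
row 2: 6.0000x + 0.0000y = 18.0000  (c_3=-7.0000)
row 3: 0.0000x − 12.0000y = -48.0000  (c_4=59.0000)
Cramer on rows 1–2 → x = 3.0000, y = 4.0000
check cable 4: ‖A_4−P‖² = 13.0000 ≈ L_4² = 13.0000 ✓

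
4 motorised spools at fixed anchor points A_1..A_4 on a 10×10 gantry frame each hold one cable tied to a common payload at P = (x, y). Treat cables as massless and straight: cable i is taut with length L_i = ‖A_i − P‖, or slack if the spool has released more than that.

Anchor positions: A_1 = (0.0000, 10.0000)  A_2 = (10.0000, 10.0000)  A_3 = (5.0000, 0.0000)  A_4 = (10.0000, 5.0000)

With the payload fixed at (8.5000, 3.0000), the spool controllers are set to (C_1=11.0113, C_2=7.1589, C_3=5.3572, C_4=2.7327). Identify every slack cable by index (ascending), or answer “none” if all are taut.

3, 4

cable 1: L_1 = ‖A_1−P‖ = 11.0114;  C_1 = 11.0113 → taut
cable 2: L_2 = ‖A_2−P‖ = 7.1589;  C_2 = 7.1589 → taut
cable 3: L_3 = ‖A_3−P‖ = 4.6098;  C_3 = 5.3572 → slack
cable 4: L_4 = ‖A_4−P‖ = 2.5000;  C_4 = 2.7327 → slack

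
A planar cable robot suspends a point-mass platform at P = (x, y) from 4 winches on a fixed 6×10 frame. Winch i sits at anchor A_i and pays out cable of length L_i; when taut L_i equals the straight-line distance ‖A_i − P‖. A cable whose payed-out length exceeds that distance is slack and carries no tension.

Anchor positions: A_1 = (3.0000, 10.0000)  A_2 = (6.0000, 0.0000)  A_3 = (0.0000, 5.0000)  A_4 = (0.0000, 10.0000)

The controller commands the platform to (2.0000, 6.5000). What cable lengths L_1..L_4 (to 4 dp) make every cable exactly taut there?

L_1 = √((3.0000−2.0000)² + (10.0000−6.5000)²) = 3.6401
L_2 = √((6.0000−2.0000)² + (0.0000−6.5000)²) = 7.6322
L_3 = √((0.0000−2.0000)² + (5.0000−6.5000)²) = 2.5000
L_4 = √((0.0000−2.0000)² + (10.0000−6.5000)²) = 4.0311

(3.6401, 7.6322, 2.5000, 4.0311)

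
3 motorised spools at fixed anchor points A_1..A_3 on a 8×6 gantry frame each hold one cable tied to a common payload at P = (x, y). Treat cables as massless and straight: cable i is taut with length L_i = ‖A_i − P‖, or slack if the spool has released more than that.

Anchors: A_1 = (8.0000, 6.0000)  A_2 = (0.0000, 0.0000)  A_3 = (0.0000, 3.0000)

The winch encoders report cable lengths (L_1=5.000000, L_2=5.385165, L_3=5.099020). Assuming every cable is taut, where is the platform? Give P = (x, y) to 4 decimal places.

circle eqns → linear via eq_j − eq_1; set k_j = A_j·A_j − L_j²
k_1 = 64.0000+36.0000−25.0000 = 75.0000
16.0000·x + 12.0000·y = k_1−k_2 = 104.0000
16.0000·x + 6.0000·y = k_1−k_3 = 92.0000
solve first two rows → x=5.0000, y=2.0000

(5.0000, 2.0000)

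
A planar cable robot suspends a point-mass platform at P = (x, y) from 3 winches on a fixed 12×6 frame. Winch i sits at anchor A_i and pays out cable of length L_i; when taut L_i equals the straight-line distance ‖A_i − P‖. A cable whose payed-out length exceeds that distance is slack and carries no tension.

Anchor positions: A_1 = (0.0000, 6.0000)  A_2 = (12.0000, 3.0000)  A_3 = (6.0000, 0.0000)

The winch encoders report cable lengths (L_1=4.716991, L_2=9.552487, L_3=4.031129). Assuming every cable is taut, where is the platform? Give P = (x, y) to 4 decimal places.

(2.5000, 2.0000)

expand ‖A_i−P‖²=L_i² and subtract eq 1 (k_i ≔ ‖A_i‖²−L_i²)
k_1 = 0.0000+36.0000−22.2500 = 13.7500
eq1−eq2 → [-24.0000  6.0000]·P = -48.0000
eq1−eq3 → [-12.0000  12.0000]·P = -6.0000
2×2 solve → P = (2.5000, 2.0000)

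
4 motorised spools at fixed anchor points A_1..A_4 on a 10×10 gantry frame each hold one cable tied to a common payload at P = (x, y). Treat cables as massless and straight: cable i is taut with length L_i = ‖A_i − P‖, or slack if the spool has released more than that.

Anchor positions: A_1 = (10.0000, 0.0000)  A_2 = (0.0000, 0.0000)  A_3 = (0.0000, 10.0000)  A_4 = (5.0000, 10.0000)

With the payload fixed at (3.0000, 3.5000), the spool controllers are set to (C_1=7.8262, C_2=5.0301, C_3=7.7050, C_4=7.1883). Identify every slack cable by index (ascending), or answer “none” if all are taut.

cable 1: √((7.0000)²+(-3.5000)²)=7.8262, C_1=7.8262: taut
cable 2: √((-3.0000)²+(-3.5000)²)=4.6098, C_2=5.0301: slack
cable 3: √((-3.0000)²+(6.5000)²)=7.1589, C_3=7.7050: slack
cable 4: √((2.0000)²+(6.5000)²)=6.8007, C_4=7.1883: slack

2, 3, 4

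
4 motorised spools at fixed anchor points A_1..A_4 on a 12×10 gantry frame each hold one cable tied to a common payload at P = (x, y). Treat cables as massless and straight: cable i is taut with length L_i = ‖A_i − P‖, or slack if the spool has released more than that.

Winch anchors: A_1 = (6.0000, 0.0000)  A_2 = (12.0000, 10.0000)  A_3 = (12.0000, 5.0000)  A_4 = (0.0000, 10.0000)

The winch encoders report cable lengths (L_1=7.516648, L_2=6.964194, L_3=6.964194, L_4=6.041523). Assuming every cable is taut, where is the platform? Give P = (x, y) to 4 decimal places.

expand ‖A_i−P‖²=L_i² and subtract eq 1 (q_i ≔ ‖A_i‖²−L_i²)
q_1 = 36.0000+0.0000−56.5000 = -20.5000
eq1−eq2 → [-12.0000  -20.0000]·P = -216.0000
eq1−eq3 → [-12.0000  -10.0000]·P = -141.0000
eq1−eq4 → [12.0000  -20.0000]·P = -84.0000
2×2 solve → P = (5.5000, 7.5000)
check cable 4: ‖A_4−P‖² = 36.5000 ≈ L_4² = 36.5000 ✓

(5.5000, 7.5000)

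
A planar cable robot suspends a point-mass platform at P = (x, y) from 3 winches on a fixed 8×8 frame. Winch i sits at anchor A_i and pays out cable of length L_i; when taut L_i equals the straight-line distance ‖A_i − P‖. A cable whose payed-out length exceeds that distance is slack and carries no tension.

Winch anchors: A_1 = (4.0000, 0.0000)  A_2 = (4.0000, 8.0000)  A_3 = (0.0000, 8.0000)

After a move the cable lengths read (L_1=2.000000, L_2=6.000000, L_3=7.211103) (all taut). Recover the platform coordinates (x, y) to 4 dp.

(4.0000, 2.0000)

each cable: (A_i−P)·(A_i−P) = L_i²; let k_i = ‖A_i‖²−L_i²
k_1 = 16.0000+0.0000−4.0000 = 12.0000
row 1: 0.0000x − 16.0000y = -32.0000  (k_2=44.0000)
row 2: 8.0000x − 16.0000y = 0.0000  (k_3=12.0000)
Cramer on rows 1–2 → x = 4.0000, y = 2.0000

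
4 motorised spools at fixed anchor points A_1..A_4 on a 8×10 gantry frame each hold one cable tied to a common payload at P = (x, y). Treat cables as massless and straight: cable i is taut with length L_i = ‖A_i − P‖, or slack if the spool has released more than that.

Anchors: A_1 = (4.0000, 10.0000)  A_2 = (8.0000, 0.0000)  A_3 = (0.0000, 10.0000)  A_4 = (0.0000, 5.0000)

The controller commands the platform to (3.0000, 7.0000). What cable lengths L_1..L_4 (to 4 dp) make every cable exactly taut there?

(3.1623, 8.6023, 4.2426, 3.6056)

L_1: Δ = A_1−P = (1.0000, 3.0000) → ‖Δ‖ = √10.0000 = 3.1623
L_2: Δ = A_2−P = (5.0000, -7.0000) → ‖Δ‖ = √74.0000 = 8.6023
L_3: Δ = A_3−P = (-3.0000, 3.0000) → ‖Δ‖ = √18.0000 = 4.2426
L_4: Δ = A_4−P = (-3.0000, -2.0000) → ‖Δ‖ = √13.0000 = 3.6056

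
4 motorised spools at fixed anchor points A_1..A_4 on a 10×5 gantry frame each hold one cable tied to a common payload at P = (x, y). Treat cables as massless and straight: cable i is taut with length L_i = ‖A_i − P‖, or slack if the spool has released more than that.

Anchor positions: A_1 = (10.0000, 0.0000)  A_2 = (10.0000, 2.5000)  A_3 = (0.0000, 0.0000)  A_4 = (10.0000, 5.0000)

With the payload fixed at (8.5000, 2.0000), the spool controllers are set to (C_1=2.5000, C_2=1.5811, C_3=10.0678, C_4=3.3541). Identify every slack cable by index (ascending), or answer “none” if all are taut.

cable 1: L_1 = ‖A_1−P‖ = 2.5000;  C_1 = 2.5000 → taut
cable 2: L_2 = ‖A_2−P‖ = 1.5811;  C_2 = 1.5811 → taut
cable 3: L_3 = ‖A_3−P‖ = 8.7321;  C_3 = 10.0678 → slack
cable 4: L_4 = ‖A_4−P‖ = 3.3541;  C_4 = 3.3541 → taut

3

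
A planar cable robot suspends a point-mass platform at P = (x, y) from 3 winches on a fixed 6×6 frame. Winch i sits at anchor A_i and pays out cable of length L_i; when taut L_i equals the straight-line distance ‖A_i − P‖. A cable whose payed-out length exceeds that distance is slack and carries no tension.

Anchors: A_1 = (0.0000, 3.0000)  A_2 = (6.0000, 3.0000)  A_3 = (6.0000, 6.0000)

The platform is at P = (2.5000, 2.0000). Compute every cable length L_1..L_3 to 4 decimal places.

(2.6926, 3.6401, 5.3151)

L_1: Δ = A_1−P = (-2.5000, 1.0000) → ‖Δ‖ = √7.2500 = 2.6926
L_2: Δ = A_2−P = (3.5000, 1.0000) → ‖Δ‖ = √13.2500 = 3.6401
L_3: Δ = A_3−P = (3.5000, 4.0000) → ‖Δ‖ = √28.2500 = 5.3151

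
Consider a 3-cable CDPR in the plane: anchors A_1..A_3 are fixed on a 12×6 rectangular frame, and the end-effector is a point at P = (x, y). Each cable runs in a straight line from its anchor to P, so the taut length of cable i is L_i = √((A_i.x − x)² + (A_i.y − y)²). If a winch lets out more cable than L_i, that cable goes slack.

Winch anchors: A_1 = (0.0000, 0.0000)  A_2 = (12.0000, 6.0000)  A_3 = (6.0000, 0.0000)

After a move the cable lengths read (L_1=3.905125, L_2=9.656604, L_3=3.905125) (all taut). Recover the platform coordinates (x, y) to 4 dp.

circle eqns → linear via eq_j − eq_1; set k_j = A_j·A_j − L_j²
k_1 = 0.0000+0.0000−15.2500 = -15.2500
-24.0000·x − 12.0000·y = k_1−k_2 = -102.0000
-12.0000·x + 0.0000·y = k_1−k_3 = -36.0000
solve first two rows → x=3.0000, y=2.5000

(3.0000, 2.5000)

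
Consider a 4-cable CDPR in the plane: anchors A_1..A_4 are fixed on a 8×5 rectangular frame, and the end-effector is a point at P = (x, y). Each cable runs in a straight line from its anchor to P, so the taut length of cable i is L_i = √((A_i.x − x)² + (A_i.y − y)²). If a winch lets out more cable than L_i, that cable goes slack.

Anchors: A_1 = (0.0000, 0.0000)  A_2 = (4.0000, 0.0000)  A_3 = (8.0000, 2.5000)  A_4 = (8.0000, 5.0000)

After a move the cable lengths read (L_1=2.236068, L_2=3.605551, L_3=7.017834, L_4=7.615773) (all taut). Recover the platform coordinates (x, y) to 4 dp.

each cable: (A_i−P)·(A_i−P) = L_i²; let q_i = ‖A_i‖²−L_i²
q_1 = 0.0000+0.0000−5.0000 = -5.0000
row 1: -8.0000x + 0.0000y = -8.0000  (q_2=3.0000)
row 2: -16.0000x − 5.0000y = -26.0000  (q_3=21.0000)
row 3: -16.0000x − 10.0000y = -36.0000  (q_4=31.0000)
Cramer on rows 1–2 → x = 1.0000, y = 2.0000
check cable 4: ‖A_4−P‖² = 58.0000 ≈ L_4² = 58.0000 ✓

(1.0000, 2.0000)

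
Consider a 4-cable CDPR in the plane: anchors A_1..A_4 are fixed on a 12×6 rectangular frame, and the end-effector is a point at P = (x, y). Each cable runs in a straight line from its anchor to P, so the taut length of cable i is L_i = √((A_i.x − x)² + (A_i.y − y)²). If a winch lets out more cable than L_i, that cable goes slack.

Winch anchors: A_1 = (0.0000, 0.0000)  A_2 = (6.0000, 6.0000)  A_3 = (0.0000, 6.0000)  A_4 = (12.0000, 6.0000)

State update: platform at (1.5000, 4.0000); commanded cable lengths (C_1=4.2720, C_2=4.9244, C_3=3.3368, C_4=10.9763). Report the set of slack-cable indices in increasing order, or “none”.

3, 4

cable 1: √((-1.5000)²+(-4.0000)²)=4.2720, C_1=4.2720: taut
cable 2: √((4.5000)²+(2.0000)²)=4.9244, C_2=4.9244: taut
cable 3: √((-1.5000)²+(2.0000)²)=2.5000, C_3=3.3368: slack
cable 4: √((10.5000)²+(2.0000)²)=10.6888, C_4=10.9763: slack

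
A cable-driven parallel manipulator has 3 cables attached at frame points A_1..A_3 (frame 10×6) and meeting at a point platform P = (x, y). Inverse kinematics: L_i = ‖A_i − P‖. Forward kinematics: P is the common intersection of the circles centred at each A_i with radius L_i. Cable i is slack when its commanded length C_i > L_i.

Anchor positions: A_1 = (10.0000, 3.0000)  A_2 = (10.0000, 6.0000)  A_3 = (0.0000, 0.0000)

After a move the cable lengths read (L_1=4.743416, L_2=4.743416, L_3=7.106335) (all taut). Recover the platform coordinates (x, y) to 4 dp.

circle eqns → linear via eq_j − eq_1; set q_j = A_j·A_j − L_j²
q_1 = 100.0000+9.0000−22.5000 = 86.5000
0.0000·x − 6.0000·y = q_1−q_2 = -27.0000
20.0000·x + 6.0000·y = q_1−q_3 = 137.0000
solve first two rows → x=5.5000, y=4.5000

(5.5000, 4.5000)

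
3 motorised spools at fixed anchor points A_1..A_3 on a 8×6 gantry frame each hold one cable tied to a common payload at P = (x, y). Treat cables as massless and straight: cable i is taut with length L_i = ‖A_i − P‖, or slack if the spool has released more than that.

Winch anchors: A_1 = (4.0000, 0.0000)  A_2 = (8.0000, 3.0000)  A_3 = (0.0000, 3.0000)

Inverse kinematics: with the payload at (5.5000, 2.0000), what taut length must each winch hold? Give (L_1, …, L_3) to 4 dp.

(2.5000, 2.6926, 5.5902)

L_1: Δ = A_1−P = (-1.5000, -2.0000) → ‖Δ‖ = √6.2500 = 2.5000
L_2: Δ = A_2−P = (2.5000, 1.0000) → ‖Δ‖ = √7.2500 = 2.6926
L_3: Δ = A_3−P = (-5.5000, 1.0000) → ‖Δ‖ = √31.2500 = 5.5902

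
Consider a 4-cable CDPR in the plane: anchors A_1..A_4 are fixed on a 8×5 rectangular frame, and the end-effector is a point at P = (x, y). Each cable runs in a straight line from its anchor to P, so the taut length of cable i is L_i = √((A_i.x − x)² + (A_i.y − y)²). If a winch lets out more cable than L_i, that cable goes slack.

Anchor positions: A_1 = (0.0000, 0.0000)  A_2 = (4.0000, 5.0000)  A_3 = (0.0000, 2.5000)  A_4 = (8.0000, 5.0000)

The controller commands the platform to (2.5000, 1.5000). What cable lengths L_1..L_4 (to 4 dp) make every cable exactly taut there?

cable 1: Δx=-2.5000, Δy=-1.5000; L_1 = √(Δx²+Δy²) = 2.9155
cable 2: Δx=1.5000, Δy=3.5000; L_2 = √(Δx²+Δy²) = 3.8079
cable 3: Δx=-2.5000, Δy=1.0000; L_3 = √(Δx²+Δy²) = 2.6926
cable 4: Δx=5.5000, Δy=3.5000; L_4 = √(Δx²+Δy²) = 6.5192

(2.9155, 3.8079, 2.6926, 6.5192)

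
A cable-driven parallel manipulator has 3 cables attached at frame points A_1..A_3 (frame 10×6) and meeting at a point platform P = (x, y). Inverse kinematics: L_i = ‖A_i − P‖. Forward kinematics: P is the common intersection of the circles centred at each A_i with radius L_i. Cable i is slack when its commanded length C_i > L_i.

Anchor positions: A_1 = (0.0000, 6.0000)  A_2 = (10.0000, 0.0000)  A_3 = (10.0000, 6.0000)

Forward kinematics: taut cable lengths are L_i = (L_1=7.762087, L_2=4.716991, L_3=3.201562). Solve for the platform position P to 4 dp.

circle eqns → linear via eq_j − eq_1; set q_j = A_j·A_j − L_j²
q_1 = 0.0000+36.0000−60.2500 = -24.2500
-20.0000·x + 12.0000·y = q_1−q_2 = -102.0000
-20.0000·x + 0.0000·y = q_1−q_3 = -150.0000
solve first two rows → x=7.5000, y=4.0000

(7.5000, 4.0000)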